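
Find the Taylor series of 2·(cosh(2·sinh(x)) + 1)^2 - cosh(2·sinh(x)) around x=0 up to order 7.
676·x^6/45 + 52·x^4/3 + 14·x^2 + 7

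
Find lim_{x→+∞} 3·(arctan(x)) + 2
Evaluate the dominant behaviour as x → +∞; each term tends to a finite value or vanishes.
Limit = 2 + 3·π/2.

Final answer: 2 + 3·π/2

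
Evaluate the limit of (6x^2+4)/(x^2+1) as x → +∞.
This is an ∞/∞ indeterminate form as x → +∞.
Divide numerator and denominator by x^2 and let the lower-order terms vanish; the leading terms give 6/1 = 6.
Limit = 6.

Final answer: 6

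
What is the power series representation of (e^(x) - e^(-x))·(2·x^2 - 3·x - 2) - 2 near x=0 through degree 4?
-x^4 + 10·x^3/3 - 6·x^2 - 4·x - 2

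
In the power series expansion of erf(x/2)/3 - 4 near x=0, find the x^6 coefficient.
Expand to order 6: erf(x/2)/3 - 4 = x^5/(480·√(π)) - x^3/(36·√(π)) + x/(3·√(π)) - 4 + O(x^7).
The coefficient of x^6 is 0.

Final answer: 0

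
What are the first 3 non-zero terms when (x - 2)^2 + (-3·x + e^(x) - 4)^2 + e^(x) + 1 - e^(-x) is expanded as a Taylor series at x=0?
2·x^2 + 10·x + 14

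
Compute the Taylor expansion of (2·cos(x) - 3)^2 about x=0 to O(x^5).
5·x^4/6 + 2·x^2 + 1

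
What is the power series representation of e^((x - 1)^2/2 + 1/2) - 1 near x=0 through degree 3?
-2·e·x^3/3 + e·x^2 - e·x - 1 + e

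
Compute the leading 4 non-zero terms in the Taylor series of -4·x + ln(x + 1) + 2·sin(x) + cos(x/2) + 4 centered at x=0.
-95·x^4/384 - 5·x^2/8 - x + 5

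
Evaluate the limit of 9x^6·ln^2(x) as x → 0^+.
This is a 0·∞ indeterminate form at x → 0⁺.
Rewrite the product as 9·ln^2(x) / x^(-6) and apply L'Hôpital, or use the standard hierarchy x^(-6) ≫ |ln x|^2 as x → 0⁺.
The indeterminate product → 0, so the limit = 0.

Final answer: 0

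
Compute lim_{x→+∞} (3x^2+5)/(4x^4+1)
This is an ∞/∞ indeterminate form as x → +∞.
Divide numerator and denominator by x^4 and let the lower-order terms vanish; the numerator's degree 2 is below the denominator's degree 4, so the quotient → 0.
Limit = 0.

Final answer: 0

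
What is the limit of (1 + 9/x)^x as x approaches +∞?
As x → +∞: this is the defining limit (1 + 9/x)^x → e^9.
Limit = e^(9).

Final answer: e^(9)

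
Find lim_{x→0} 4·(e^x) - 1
Direct substitution at x = 0 gives 3.

Final answer: 3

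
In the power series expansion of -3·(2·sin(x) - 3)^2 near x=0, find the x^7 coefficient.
Expand to order 7: -3·(2·sin(x) - 3)^2 = -x^7/140 - 8·x^6/15 + 3·x^5/10 + 4·x^4 - 6·x^3 - 12·x^2 + 36·x - 27 + O(x^8).
The coefficient of x^7 is -1/140.

Final answer: -1/140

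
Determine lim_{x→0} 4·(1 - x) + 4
Direct substitution at x = 0 gives 8.

Final answer: 8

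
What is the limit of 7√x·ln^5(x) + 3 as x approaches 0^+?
The product is a 0·∞ indeterminate form at x → 0⁺.
Rewrite the product as 7·ln^5(x) / x^(-1/2) and apply L'Hôpital, or use the standard hierarchy x^(-1/2) ≫ |ln x|^5 as x → 0⁺.
The indeterminate product → 0, so the limit = 3.

Final answer: 3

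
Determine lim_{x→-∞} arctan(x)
Evaluate the dominant behaviour as x → -∞; each term tends to a finite value or vanishes.
Limit = -π/2.

Final answer: -π/2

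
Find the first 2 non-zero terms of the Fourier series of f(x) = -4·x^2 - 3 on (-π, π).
16·cos(x) - 4·π^2/3 - 3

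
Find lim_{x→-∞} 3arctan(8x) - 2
Evaluate the dominant behaviour as x → -∞; each term tends to a finite value or vanishes.
Limit = -3·π/2 - 2.

Final answer: -3·π/2 - 2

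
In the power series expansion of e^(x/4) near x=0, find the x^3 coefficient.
Expand to order 3: e^(x/4) = x^3/384 + x^2/32 + x/4 + 1 + O(x^4).
The coefficient of x^3 is 1/384.

Final answer: 1/384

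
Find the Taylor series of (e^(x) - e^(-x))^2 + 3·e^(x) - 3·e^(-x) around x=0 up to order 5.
x^5/20 + 4·x^4/3 + x^3 + 4·x^2 + 6·x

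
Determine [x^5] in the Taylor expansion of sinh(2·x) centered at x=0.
Expand to order 5: sinh(2·x) = 4·x^5/15 + 4·x^3/3 + 2·x + O(x^6).
The coefficient of x^5 is 4/15.

Final answer: 4/15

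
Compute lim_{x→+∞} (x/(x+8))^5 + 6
As x → +∞: x/(x+8) = 1/(1 + 8/x) → 1, and the 5th power of a limit-1 base also → 1; with the additive constant, 1 + 6 = 7.
Limit = 7.

Final answer: 7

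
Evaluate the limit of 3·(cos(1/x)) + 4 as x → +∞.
Evaluate the dominant behaviour as x → +∞; each term tends to a finite value or vanishes.
Limit = 7.

Final answer: 7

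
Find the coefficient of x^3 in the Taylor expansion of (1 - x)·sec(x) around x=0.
Expand to order 3: (1 - x)·sec(x) = -x^3/2 + x^2/2 - x + 1 + O(x^4).
The coefficient of x^3 is -1/2.

Final answer: -1/2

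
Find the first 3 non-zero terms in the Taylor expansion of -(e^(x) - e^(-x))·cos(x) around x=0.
x^5/15 + 2·x^3/3 - 2·x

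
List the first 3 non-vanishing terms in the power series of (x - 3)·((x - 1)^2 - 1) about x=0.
x^3 - 5·x^2 + 6·x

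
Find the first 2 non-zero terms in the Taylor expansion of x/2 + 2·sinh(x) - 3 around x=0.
5·x/2 - 3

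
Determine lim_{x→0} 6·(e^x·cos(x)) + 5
Direct substitution at x = 0 gives 11.

Final answer: 11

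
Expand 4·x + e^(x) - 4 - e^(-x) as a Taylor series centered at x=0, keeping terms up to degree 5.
x^5/60 + x^3/3 + 6·x - 4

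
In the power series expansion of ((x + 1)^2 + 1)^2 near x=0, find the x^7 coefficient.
Expand to order 7: ((x + 1)^2 + 1)^2 = x^4 + 4·x^3 + 8·x^2 + 8·x + 4 + O(x^8).
The coefficient of x^7 is 0.

Final answer: 0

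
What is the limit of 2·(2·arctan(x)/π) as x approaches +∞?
Evaluate the dominant behaviour as x → +∞; each term tends to a finite value or vanishes.
Limit = 2.

Final answer: 2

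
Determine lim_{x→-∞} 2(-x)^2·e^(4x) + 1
The product is a 0·∞ indeterminate form at x → -∞.
Rewrite the product as 2(-x)^2 / e^(-4x) (an ∞/∞ form) and apply L'Hôpital, or use the standard hierarchy e^(4|x|) ≫ |(-x)^2| as x → -∞.
The indeterminate product → 0, so the limit = 1.

Final answer: 1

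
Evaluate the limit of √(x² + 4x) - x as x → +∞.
As x → +∞: multiply by the conjugate to get (4x)/(√(x²+4x)+x); the denominator ~ 2x, so the limit is 4/2 = 2.
Limit = 2.

Final answer: 2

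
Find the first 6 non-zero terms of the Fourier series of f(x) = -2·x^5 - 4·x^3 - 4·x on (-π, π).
(-440 - 4·π^4 + 72·π^2)·sin(x) + (-6·π^2 + 13 + 2·π^4)·sin(2·x) + (-4·π^4/3 - 232/81 + 8·π^2/27)·sin(3·x) + (55/32 + 3·π^2/4 + π^4)·sin(4·x) + (-4·π^4/5 - 24·π^2/25 - 856/625)·sin(5·x) + (95/81 + 26·π^2/27 + 2·π^4/3)·sin(6·x)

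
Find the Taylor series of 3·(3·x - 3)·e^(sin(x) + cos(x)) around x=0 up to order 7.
7·e·x^7/8 + e·x^6/80 - 111·e·x^5/40 - 21·e·x^4/8 + 9·e·x^3/2 + 9·e·x^2 - 9·e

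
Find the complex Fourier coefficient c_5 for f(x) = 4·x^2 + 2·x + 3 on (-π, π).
Compute the real Fourier coefficients first: a_5 = -16/25, b_5 = 4/5.
Then c_5 = (a_5 − i·b_5)/2 = -8/25 - 2·i/5.

Final answer: -8/25 - 2·i/5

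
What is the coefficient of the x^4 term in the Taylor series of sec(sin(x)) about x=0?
Expand to order 4: sec(sin(x)) = x^4/24 + x^2/2 + 1 + O(x^5).
The coefficient of x^4 is 1/24.

Final answer: 1/24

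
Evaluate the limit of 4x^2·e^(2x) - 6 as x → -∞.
The product is a 0·∞ indeterminate form at x → -∞.
Rewrite the product as 4x^2 / e^(-2x) (an ∞/∞ form) and apply L'Hôpital, or use the standard hierarchy e^(2|x|) ≫ |x^2| as x → -∞.
The indeterminate product → 0, so the limit = -6.

Final answer: -6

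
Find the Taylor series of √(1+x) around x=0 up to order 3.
x^3/16 - x^2/8 + x/2 + 1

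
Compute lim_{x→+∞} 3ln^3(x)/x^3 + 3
The quotient is an ∞/∞ indeterminate form as x → +∞.
The polynomial denominator x^3 dominates the logarithmic numerator (any positive power of x ≫ ln^3(x) as x → ∞), so the quotient → 0.
Adding the constant: 0 + 3 = 3. Limit = 3.

Final answer: 3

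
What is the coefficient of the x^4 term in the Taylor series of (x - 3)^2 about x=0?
Expand to order 4: (x - 3)^2 = x^2 - 6·x + 9 + O(x^5).
The coefficient of x^4 is 0.

Final answer: 0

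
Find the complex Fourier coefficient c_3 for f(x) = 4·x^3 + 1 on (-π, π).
Compute the real Fourier coefficients first: a_3 = 0, b_3 = -16/9 + 8·π^2/3.
Then c_3 = (a_3 − i·b_3)/2 = -4·i·π^2/3 + 8·i/9.

Final answer: -4·i·π^2/3 + 8·i/9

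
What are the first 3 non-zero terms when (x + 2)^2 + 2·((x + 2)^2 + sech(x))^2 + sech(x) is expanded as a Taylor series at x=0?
85·x^2/2 + 84·x + 55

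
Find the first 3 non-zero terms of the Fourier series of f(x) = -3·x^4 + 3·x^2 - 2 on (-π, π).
(-156 + 24·π^2)·cos(x) + (12 - 6·π^2)·cos(2·x) - 3·π^4/5 - 2 + π^2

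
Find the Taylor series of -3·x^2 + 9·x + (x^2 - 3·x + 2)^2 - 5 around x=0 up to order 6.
x^4 - 6·x^3 + 10·x^2 - 3·x - 1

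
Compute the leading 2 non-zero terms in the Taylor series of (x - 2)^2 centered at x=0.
4 - 4·x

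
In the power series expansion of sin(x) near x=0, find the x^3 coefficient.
Expand to order 3: sin(x) = -x^3/6 + x + O(x^4).
The coefficient of x^3 is -1/6.

Final answer: -1/6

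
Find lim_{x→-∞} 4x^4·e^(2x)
This is a 0·∞ indeterminate form at x → -∞.
Rewrite the product as 4x^4 / e^(-2x) (an ∞/∞ form) and apply L'Hôpital, or use the standard hierarchy e^(2|x|) ≫ |x^4| as x → -∞.
The indeterminate product → 0, so the limit = 0.

Final answer: 0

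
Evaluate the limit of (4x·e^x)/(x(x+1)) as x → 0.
Both numerator and denominator → 0 as x → 0; this is a 0/0 indeterminate form.
Expand each to leading order near x = 0: numerator ~ 4·x, denominator ~ x.
The limit of the ratio is 4.

Final answer: 4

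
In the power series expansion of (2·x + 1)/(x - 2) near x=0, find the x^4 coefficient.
Expand to order 4: (2·x + 1)/(x - 2) = -5·x^4/32 - 5·x^3/16 - 5·x^2/8 - 5·x/4 - 1/2 + O(x^5).
The coefficient of x^4 is -5/32.

Final answer: -5/32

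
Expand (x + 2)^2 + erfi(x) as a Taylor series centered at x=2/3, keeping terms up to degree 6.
erfi(2/3) + 64/9 + (6·e^(4/9) + 16·√(π))·(x - 2/3)/(3·√(π)) + (3·√(π) + 4·e^(4/9))·(x - 2/3)^2/(3·√(π)) + 34·e^(4/9)·(x - 2/3)^3/(27·√(π)) + 70·e^(4/9)·(x - 2/3)^4/(81·√(π)) + 739·e^(4/9)·(x - 2/3)^5/(1215·√(π)) + 3998·e^(4/9)·(x - 2/3)^6/(10935·√(π))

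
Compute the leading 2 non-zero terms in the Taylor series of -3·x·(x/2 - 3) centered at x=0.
-3·x^2/2 + 9·x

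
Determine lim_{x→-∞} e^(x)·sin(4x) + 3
Evaluate the dominant behaviour as x → -∞; each term tends to a finite value or vanishes.
Limit = 3.

Final answer: 3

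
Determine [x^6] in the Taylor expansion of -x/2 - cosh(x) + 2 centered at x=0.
Expand to order 6: -x/2 - cosh(x) + 2 = -x^6/720 - x^4/24 - x^2/2 - x/2 + 1 + O(x^7).
The coefficient of x^6 is -1/720.

Final answer: -1/720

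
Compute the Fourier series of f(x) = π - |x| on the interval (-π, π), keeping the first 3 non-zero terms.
4·cos(x)/π + 4·cos(3·x)/(9·π) + π/2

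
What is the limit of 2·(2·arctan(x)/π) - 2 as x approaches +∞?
Evaluate the dominant behaviour as x → +∞; each term tends to a finite value or vanishes.
Limit = 0.

Final answer: 0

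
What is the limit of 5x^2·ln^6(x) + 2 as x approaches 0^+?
The product is a 0·∞ indeterminate form at x → 0⁺.
Rewrite the product as 5·ln^6(x) / x^(-2) and apply L'Hôpital, or use the standard hierarchy x^(-2) ≫ |ln x|^6 as x → 0⁺.
The indeterminate product → 0, so the limit = 2.

Final answer: 2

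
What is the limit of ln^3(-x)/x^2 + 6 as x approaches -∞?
The quotient is an ∞/∞ indeterminate form as x → -∞.
Compare growth rates of the dominant terms (exponentials ≫ polynomials ≫ logarithms), or apply L'Hôpital's rule; the quotient → 0.
Adding the constant: 0 + 6 = 6. Limit = 6.

Final answer: 6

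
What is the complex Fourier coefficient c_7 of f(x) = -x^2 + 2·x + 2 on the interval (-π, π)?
Compute the real Fourier coefficients first: a_7 = 4/49, b_7 = 4/7.
Then c_7 = (a_7 − i·b_7)/2 = 2/49 - 2·i/7.

Final answer: 2/49 - 2·i/7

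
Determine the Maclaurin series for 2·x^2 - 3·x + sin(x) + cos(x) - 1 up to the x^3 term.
-x^3/6 + 3·x^2/2 - 2·x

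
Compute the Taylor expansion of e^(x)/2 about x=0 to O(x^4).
x^3/12 + x^2/4 + x/2 + 1/2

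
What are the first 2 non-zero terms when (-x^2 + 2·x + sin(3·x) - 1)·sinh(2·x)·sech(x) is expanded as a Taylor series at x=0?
10·x^2 - 2·x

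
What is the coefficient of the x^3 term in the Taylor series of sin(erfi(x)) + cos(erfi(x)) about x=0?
Expand to order 3: sin(erfi(x)) + cos(erfi(x)) = x^3·(-4/(3·π^(3/2)) + 2/(3·√(π))) - 2·x^2/π + 2·x/√(π) + 1 + O(x^4).
The coefficient of x^3 is -4/(3·π^(3/2)) + 2/(3·√(π)).

Final answer: -4/(3·π^(3/2)) + 2/(3·√(π))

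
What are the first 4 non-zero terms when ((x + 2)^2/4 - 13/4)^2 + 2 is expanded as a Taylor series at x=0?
x^3/2 - x^2/8 - 9·x/2 + 113/16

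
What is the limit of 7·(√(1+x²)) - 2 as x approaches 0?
Direct substitution at x = 0 gives 5.

Final answer: 5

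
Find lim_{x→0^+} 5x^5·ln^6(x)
This is a 0·∞ indeterminate form at x → 0⁺.
Rewrite the product as 5·ln^6(x) / x^(-5) and apply L'Hôpital, or use the standard hierarchy x^(-5) ≫ |ln x|^6 as x → 0⁺.
The indeterminate product → 0, so the limit = 0.

Final answer: 0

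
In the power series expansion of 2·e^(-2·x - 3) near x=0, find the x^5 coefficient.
Expand to order 5: 2·e^(-2·x - 3) = -8·x^5·e^(-3)/15 + 4·x^4·e^(-3)/3 - 8·x^3·e^(-3)/3 + 4·x^2·e^(-3) - 4·x·e^(-3) + 2·e^(-3) + O(x^6).
The coefficient of x^5 is -8·e^(-3)/15.

Final answer: -8·e^(-3)/15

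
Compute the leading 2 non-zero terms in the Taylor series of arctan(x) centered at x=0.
-x^3/3 + x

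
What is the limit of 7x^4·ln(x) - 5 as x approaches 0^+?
The product is a 0·∞ indeterminate form at x → 0⁺.
Rewrite the product as 7·ln(x) / x^(-4) and apply L'Hôpital, or use the standard hierarchy x^(-4) ≫ |ln x| as x → 0⁺.
The indeterminate product → 0, so the limit = -5.

Final answer: -5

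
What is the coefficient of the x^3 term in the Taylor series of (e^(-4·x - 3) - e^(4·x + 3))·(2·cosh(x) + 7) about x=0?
Expand to order 3: (e^(-4·x - 3) - e^(4·x + 3))·(2·cosh(x) + 7) = x^3·(-100·e^(3) - 100·e^(-3)) + x^2·(-73·e^(3) + 73·e^(-3)) + x·(-36·e^(3) - 36·e^(-3)) - 9·e^(3) + 9·e^(-3) + O(x^4).
The coefficient of x^3 is -100·e^(3) - 100·e^(-3).

Final answer: -100·e^(3) - 100·e^(-3)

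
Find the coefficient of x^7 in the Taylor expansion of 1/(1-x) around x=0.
Expand to order 7: 1/(1-x) = x^7 + x^6 + x^5 + x^4 + x^3 + x^2 + x + 1 + O(x^8).
The coefficient of x^7 is 1.

Final answer: 1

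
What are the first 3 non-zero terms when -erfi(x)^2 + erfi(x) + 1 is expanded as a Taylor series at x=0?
-4·x^2/π + 2·x/√(π) + 1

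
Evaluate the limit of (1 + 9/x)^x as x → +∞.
As x → +∞: this is the defining limit (1 + 9/x)^x → e^9.
Limit = e^(9).

Final answer: e^(9)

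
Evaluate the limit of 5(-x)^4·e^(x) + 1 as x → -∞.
The product is a 0·∞ indeterminate form at x → -∞.
Rewrite the product as 5(-x)^4 / e^(-x) (an ∞/∞ form) and apply L'Hôpital, or use the standard hierarchy e^(|x|) ≫ |(-x)^4| as x → -∞.
The indeterminate product → 0, so the limit = 1.

Final answer: 1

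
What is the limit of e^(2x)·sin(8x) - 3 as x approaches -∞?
Evaluate the dominant behaviour as x → -∞; each term tends to a finite value or vanishes.
Limit = -3.

Final answer: -3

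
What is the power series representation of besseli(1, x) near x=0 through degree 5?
x^5/384 + x^3/16 + x/2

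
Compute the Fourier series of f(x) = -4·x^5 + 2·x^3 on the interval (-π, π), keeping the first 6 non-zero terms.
(-984 - 8·π^4 + 164·π^2)·sin(x) + (-22·π^2 + 33 + 4·π^4)·sin(2·x) + (-8·π^4/3 - 392/81 + 196·π^2/27)·sin(3·x) + (-7·π^2/2 + 21/16 + 2·π^4)·sin(4·x) + (-8·π^4/5 - 312/625 + 52·π^2/25)·sin(5·x) + (-38·π^2/27 + 19/81 + 4·π^4/3)·sin(6·x)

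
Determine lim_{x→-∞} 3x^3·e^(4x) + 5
The product is a 0·∞ indeterminate form at x → -∞.
Rewrite the product as 3x^3 / e^(-4x) (an ∞/∞ form) and apply L'Hôpital, or use the standard hierarchy e^(4|x|) ≫ |x^3| as x → -∞.
The indeterminate product → 0, so the limit = 5.

Final answer: 5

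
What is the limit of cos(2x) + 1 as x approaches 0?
Direct substitution at x = 0 gives 2.

Final answer: 2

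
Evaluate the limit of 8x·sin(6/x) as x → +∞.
As x → +∞: let u = 6/x → 0⁺; then 8·x·sin(6/x) = 8·6·sin(u)/u → 8·6·1 = 48.
Limit = 48.

Final answer: 48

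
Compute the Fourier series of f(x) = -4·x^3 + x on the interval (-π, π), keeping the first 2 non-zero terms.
(50 - 8·π^2)·sin(x) + (-7 + 4·π^2)·sin(2·x)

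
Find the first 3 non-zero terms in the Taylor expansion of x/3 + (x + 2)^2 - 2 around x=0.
x^2 + 13·x/3 + 2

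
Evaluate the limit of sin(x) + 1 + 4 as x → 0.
Direct substitution at x = 0 gives 5.

Final answer: 5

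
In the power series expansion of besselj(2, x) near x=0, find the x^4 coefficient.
Expand to order 4: besselj(2, x) = -x^4/96 + x^2/8 + O(x^5).
The coefficient of x^4 is -1/96.

Final answer: -1/96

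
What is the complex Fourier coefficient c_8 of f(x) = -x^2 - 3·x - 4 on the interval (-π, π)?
Compute the real Fourier coefficients first: a_8 = -1/16, b_8 = 3/4.
Then c_8 = (a_8 − i·b_8)/2 = -1/32 - 3·i/8.

Final answer: -1/32 - 3·i/8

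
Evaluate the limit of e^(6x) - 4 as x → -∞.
Evaluate the dominant behaviour as x → -∞; each term tends to a finite value or vanishes.
Limit = -4.

Final answer: -4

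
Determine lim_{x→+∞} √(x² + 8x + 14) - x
This is an ∞ − ∞ indeterminate form.
Multiply and divide by the conjugate √(x²+8x + 14) + x; the x² terms cancel, leaving (8x + 14)/(√(x²+8x + 14)+x) → 8/2 = 4.
Limit = 4.

Final answer: 4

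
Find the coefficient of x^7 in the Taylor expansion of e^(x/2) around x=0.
Expand to order 7: e^(x/2) = x^7/645120 + x^6/46080 + x^5/3840 + x^4/384 + x^3/48 + x^2/8 + x/2 + 1 + O(x^8).
The coefficient of x^7 is 1/645120.

Final answer: 1/645120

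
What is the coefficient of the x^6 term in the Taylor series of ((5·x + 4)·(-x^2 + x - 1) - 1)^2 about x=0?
Expand to order 6: ((5·x + 4)·(-x^2 + x - 1) - 1)^2 = 25·x^6 - 10·x^5 + 11·x^4 + 48·x^3 - 9·x^2 + 10·x + 25 + O(x^7).
The coefficient of x^6 is 25.

Final answer: 25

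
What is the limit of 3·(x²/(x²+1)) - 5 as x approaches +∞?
Evaluate the dominant behaviour as x → +∞; each term tends to a finite value or vanishes.
Limit = -2.

Final answer: -2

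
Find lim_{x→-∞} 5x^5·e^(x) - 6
The product is a 0·∞ indeterminate form at x → -∞.
Rewrite the product as 5x^5 / e^(-x) (an ∞/∞ form) and apply L'Hôpital, or use the standard hierarchy e^(|x|) ≫ |x^5| as x → -∞.
The indeterminate product → 0, so the limit = -6.

Final answer: -6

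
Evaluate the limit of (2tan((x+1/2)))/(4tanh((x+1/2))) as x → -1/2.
Both numerator and denominator → 0 as x → -1/2; this is a 0/0 indeterminate form.
Expand each to leading order near x = -1/2: numerator ~ 2·(x + 1/2), denominator ~ 4·(x + 1/2).
The limit of the ratio is 1/2.

Final answer: 1/2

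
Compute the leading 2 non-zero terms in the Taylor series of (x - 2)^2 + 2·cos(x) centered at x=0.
6 - 4·x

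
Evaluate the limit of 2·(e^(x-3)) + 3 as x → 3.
Direct substitution at x = 3 gives 5.

Final answer: 5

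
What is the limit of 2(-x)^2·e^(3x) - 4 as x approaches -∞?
The product is a 0·∞ indeterminate form at x → -∞.
Rewrite the product as 2(-x)^2 / e^(-3x) (an ∞/∞ form) and apply L'Hôpital, or use the standard hierarchy e^(3|x|) ≫ |(-x)^2| as x → -∞.
The indeterminate product → 0, so the limit = -4.

Final answer: -4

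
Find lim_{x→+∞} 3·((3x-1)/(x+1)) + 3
Evaluate the dominant behaviour as x → +∞; each term tends to a finite value or vanishes.
Limit = 12.

Final answer: 12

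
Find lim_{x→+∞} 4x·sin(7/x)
As x → +∞: let u = 7/x → 0⁺; then 4·x·sin(7/x) = 4·7·sin(u)/u → 4·7·1 = 28.
Limit = 28.

Final answer: 28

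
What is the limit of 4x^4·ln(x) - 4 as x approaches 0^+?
The product is a 0·∞ indeterminate form at x → 0⁺.
Rewrite the product as 4·ln(x) / x^(-4) and apply L'Hôpital, or use the standard hierarchy x^(-4) ≫ |ln x| as x → 0⁺.
The indeterminate product → 0, so the limit = -4.

Final answer: -4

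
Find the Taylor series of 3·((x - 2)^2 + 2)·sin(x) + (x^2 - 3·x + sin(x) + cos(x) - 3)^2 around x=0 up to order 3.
-4·x^3/3 - 10·x^2 + 26·x + 4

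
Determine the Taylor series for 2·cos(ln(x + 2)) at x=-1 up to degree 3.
2 - (x + 1)^2 + (x + 1)^3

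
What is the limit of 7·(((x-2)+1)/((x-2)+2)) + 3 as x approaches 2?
Direct substitution at x = 2 gives 13/2.

Final answer: 13/2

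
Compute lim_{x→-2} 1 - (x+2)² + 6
Direct substitution at x = -2 gives 7.

Final answer: 7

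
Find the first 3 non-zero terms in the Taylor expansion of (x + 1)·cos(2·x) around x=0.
-2·x^2 + x + 1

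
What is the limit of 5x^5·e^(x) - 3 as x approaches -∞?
The product is a 0·∞ indeterminate form at x → -∞.
Rewrite the product as 5x^5 / e^(-x) (an ∞/∞ form) and apply L'Hôpital, or use the standard hierarchy e^(|x|) ≫ |x^5| as x → -∞.
The indeterminate product → 0, so the limit = -3.

Final answer: -3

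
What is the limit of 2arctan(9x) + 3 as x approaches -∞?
Evaluate the dominant behaviour as x → -∞; each term tends to a finite value or vanishes.
Limit = 3 - π.

Final answer: 3 - π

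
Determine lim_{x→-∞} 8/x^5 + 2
Evaluate the dominant behaviour as x → -∞; each term tends to a finite value or vanishes.
Limit = 2.

Final answer: 2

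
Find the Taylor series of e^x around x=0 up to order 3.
x^3/6 + x^2/2 + x + 1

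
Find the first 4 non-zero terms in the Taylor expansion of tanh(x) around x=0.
-17·x^7/315 + 2·x^5/15 - x^3/3 + x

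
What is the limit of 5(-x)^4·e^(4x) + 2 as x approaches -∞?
The product is a 0·∞ indeterminate form at x → -∞.
Rewrite the product as 5(-x)^4 / e^(-4x) (an ∞/∞ form) and apply L'Hôpital, or use the standard hierarchy e^(4|x|) ≫ |(-x)^4| as x → -∞.
The indeterminate product → 0, so the limit = 2.

Final answer: 2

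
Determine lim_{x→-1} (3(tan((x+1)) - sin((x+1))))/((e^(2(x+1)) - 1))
Both numerator and denominator → 0 as x → -1; this is a 0/0 indeterminate form.
Expand each to leading order near x = -1: numerator ~ 3·(x + 1)^3/2, denominator ~ 2·(x + 1).
The limit of the ratio is 0.

Final answer: 0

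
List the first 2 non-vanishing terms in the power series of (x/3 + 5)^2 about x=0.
10·x/3 + 25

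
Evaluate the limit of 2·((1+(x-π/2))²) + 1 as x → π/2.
Direct substitution at x = π/2 gives 3.

Final answer: 3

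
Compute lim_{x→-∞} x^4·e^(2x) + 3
The product is a 0·∞ indeterminate form at x → -∞.
Rewrite the product as x^4 / e^(-2x) (an ∞/∞ form) and apply L'Hôpital, or use the standard hierarchy e^(2|x|) ≫ |x^4| as x → -∞.
The indeterminate product → 0, so the limit = 3.

Final answer: 3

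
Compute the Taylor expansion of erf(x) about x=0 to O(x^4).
-2·x^3/(3·√(π)) + 2·x/√(π)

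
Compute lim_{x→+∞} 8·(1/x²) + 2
Evaluate the dominant behaviour as x → +∞; each term tends to a finite value or vanishes.
Limit = 2.

Final answer: 2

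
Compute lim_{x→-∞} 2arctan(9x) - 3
Evaluate the dominant behaviour as x → -∞; each term tends to a finite value or vanishes.
Limit = -π - 3.

Final answer: -π - 3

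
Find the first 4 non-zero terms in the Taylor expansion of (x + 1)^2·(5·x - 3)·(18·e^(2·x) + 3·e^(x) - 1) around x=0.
262·x^3 - 23·x^2/2 - 137·x - 60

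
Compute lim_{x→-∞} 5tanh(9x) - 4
Evaluate the dominant behaviour as x → -∞; each term tends to a finite value or vanishes.
Limit = -9.

Final answer: -9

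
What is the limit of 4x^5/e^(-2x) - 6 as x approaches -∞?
The quotient is an ∞/∞ indeterminate form as x → -∞.
Compare growth rates of the dominant terms (exponentials ≫ polynomials ≫ logarithms), or apply L'Hôpital's rule; the quotient → 0.
Adding the constant: 0 - 6 = -6. Limit = -6.

Final answer: -6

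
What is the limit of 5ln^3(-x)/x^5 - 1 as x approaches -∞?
The quotient is an ∞/∞ indeterminate form as x → -∞.
Compare growth rates of the dominant terms (exponentials ≫ polynomials ≫ logarithms), or apply L'Hôpital's rule; the quotient → 0.
Adding the constant: 0 - 1 = -1. Limit = -1.

Final answer: -1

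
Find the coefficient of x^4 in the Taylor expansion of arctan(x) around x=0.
Expand to order 4: arctan(x) = -x^3/3 + x + O(x^5).
The coefficient of x^4 is 0.

Final answer: 0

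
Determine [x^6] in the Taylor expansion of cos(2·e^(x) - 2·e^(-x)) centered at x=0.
16/15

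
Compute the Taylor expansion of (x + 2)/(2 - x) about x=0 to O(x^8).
x^7/64 + x^6/32 + x^5/16 + x^4/8 + x^3/4 + x^2/2 + x + 1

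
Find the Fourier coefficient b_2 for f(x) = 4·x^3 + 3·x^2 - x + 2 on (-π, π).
b_2 = (1/π) ∫_{-π}^{π} f(x)·sin(2x) dx.
Evaluate the integral (use parity and integration by parts as needed): b_2 = 7 - 4·π^2.

Final answer: 7 - 4·π^2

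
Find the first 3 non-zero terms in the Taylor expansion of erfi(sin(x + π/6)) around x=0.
x^2·e^(1/4)/(4·√(π)) + √(3)·x·e^(1/4)/√(π) + erfi(1/2)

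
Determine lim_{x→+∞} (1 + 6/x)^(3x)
As x → +∞: write (1 + 6/x)^(3x) = ((1 + 6/x)^x)^3 → (e^6)^3 = e^18.
Limit = e^(18).

Final answer: e^(18)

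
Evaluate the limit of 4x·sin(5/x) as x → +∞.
As x → +∞: let u = 5/x → 0⁺; then 4·x·sin(5/x) = 4·5·sin(u)/u → 4·5·1 = 20.
Limit = 20.

Final answer: 20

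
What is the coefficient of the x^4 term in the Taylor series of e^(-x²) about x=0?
Expand to order 4: e^(-x²) = x^4/2 - x^2 + 1 + O(x^5).
The coefficient of x^4 is 1/2.

Final answer: 1/2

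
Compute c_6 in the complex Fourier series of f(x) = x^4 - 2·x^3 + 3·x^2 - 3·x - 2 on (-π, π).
Compute the real Fourier coefficients first: a_6 = 8/27 + 2·π^2/9, b_6 = 8/9 + 2·π^2/3.
Then c_6 = (a_6 − i·b_6)/2 = 4/27 + π^2/9 - i·π^2/3 - 4·i/9.

Final answer: 4/27 + π^2/9 - i·π^2/3 - 4·i/9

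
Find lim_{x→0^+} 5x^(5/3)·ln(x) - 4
The product is a 0·∞ indeterminate form at x → 0⁺.
Rewrite the product as 5·ln(x) / x^(-5/3) and apply L'Hôpital, or use the standard hierarchy x^(-5/3) ≫ |ln x| as x → 0⁺.
The indeterminate product → 0, so the limit = -4.

Final answer: -4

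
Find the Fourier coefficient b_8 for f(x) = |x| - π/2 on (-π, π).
b_8 = (1/π) ∫_{-π}^{π} f(x)·sin(8x) dx.
Evaluate the integral (use parity and integration by parts as needed): b_8 = 0.

Final answer: 0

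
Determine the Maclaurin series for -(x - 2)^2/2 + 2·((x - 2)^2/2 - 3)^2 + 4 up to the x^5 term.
x^4/2 - 4·x^3 + 11·x^2/2 + 10·x + 4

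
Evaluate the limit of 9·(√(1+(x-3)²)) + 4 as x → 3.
Direct substitution at x = 3 gives 13.

Final answer: 13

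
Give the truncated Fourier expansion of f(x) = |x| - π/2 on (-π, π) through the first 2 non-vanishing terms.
-4·cos(x)/π - 4·cos(3·x)/(9·π)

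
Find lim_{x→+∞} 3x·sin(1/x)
As x → +∞: let u = 1/x → 0⁺; then 3·x·sin(1/x) = 3·1·sin(u)/u → 3·1·1 = 3.
Limit = 3.

Final answer: 3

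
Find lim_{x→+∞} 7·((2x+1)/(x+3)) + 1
Evaluate the dominant behaviour as x → +∞; each term tends to a finite value or vanishes.
Limit = 15.

Final answer: 15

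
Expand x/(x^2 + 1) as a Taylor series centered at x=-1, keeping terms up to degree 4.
-1/2 + (x + 1)^2/4 + (x + 1)^3/4 + (x + 1)^4/8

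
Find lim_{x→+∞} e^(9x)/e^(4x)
This is an ∞/∞ indeterminate form as x → +∞.
Rewrite e^(9x)/e^(4x) = e^((9−4)x) = e^(5x); the exponent coefficient is 5 > 0 so e^(5x) → ∞.
Limit = ∞.

Final answer: ∞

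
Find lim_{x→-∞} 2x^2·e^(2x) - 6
The product is a 0·∞ indeterminate form at x → -∞.
Rewrite the product as 2x^2 / e^(-2x) (an ∞/∞ form) and apply L'Hôpital, or use the standard hierarchy e^(2|x|) ≫ |x^2| as x → -∞.
The indeterminate product → 0, so the limit = -6.

Final answer: -6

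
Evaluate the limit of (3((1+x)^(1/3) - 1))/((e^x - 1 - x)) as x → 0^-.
Both numerator and denominator → 0 as x → 0^-; this is a 0/0 indeterminate form.
Expand each to leading order near x = 0: numerator ~ x, denominator ~ x^2/2.
The limit of the ratio is -∞.

Final answer: -∞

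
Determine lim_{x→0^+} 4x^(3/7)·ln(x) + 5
The product is a 0·∞ indeterminate form at x → 0⁺.
Rewrite the product as 4·ln(x) / x^(-3/7) and apply L'Hôpital, or use the standard hierarchy x^(-3/7) ≫ |ln x| as x → 0⁺.
The indeterminate product → 0, so the limit = 5.

Final answer: 5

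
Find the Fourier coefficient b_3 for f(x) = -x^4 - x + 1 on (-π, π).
b_3 = (1/π) ∫_{-π}^{π} f(x)·sin(3x) dx.
Evaluate the integral (use parity and integration by parts as needed): b_3 = -2/3.

Final answer: -2/3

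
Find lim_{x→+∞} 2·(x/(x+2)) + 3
Evaluate the dominant behaviour as x → +∞; each term tends to a finite value or vanishes.
Limit = 5.

Final answer: 5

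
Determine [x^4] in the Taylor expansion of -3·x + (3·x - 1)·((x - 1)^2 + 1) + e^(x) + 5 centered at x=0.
Expand to order 4: -3·x + (3·x - 1)·((x - 1)^2 + 1) + e^(x) + 5 = x^4/24 + 19·x^3/6 - 13·x^2/2 + 6·x + 4 + O(x^5).
The coefficient of x^4 is 1/24.

Final answer: 1/24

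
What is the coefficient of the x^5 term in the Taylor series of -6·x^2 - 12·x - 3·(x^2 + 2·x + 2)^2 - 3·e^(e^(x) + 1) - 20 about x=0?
Expand to order 5: -6·x^2 - 12·x - 3·(x^2 + 2·x + 2)^2 - 3·e^(e^(x) + 1) - 20 = -13·x^5·e^(2)/10 + x^4·(-15·e^(2)/8 - 3) + x^3·(-5·e^(2)/2 - 12) + x^2·(-30 - 3·e^(2)) + x·(-36 - 3·e^(2)) - 32 - 3·e^(2) + O(x^6).
The coefficient of x^5 is -13·e^(2)/10.

Final answer: -13·e^(2)/10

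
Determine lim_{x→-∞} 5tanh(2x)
Evaluate the dominant behaviour as x → -∞; each term tends to a finite value or vanishes.
Limit = -5.

Final answer: -5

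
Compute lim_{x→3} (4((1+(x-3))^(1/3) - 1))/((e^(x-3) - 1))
Both numerator and denominator → 0 as x → 3; this is a 0/0 indeterminate form.
Expand each to leading order near x = 3: numerator ~ 4·(x - 3)/3, denominator ~ (x - 3).
The limit of the ratio is 4/3.

Final answer: 4/3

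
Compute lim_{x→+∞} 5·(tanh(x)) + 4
Evaluate the dominant behaviour as x → +∞; each term tends to a finite value or vanishes.
Limit = 9.

Final answer: 9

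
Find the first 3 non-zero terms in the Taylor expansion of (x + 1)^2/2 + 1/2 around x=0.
x^2/2 + x + 1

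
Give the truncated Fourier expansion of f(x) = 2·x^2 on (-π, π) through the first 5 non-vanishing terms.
-8·cos(x) + 2·cos(2·x) - 8·cos(3·x)/9 + cos(4·x)/2 + 2·π^2/3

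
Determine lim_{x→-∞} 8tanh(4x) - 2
Evaluate the dominant behaviour as x → -∞; each term tends to a finite value or vanishes.
Limit = -10.

Final answer: -10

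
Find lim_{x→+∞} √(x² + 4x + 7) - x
This is an ∞ − ∞ indeterminate form.
Multiply and divide by the conjugate √(x²+4x + 7) + x; the x² terms cancel, leaving (4x + 7)/(√(x²+4x + 7)+x) → 4/2 = 2.
Limit = 2.

Final answer: 2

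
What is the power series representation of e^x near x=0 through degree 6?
x^6/720 + x^5/120 + x^4/24 + x^3/6 + x^2/2 + x + 1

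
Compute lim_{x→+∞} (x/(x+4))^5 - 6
As x → +∞: x/(x+4) = 1/(1 + 4/x) → 1, and the 5th power of a limit-1 base also → 1; with the additive constant, 1 - 6 = -5.
Limit = -5.

Final answer: -5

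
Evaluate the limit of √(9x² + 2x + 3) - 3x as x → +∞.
As x → +∞: multiply by the conjugate to get (2x+3)/(√(9x²+2x+3)+3x); the denominator ~ 6x, so the limit is 2/6 = 1/3.
Limit = 1/3.

Final answer: 1/3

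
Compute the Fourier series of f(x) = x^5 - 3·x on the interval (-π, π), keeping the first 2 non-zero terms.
(-40·π^2 + 2·π^4 + 234)·sin(x) + (-π^4 - 9/2 + 5·π^2)·sin(2·x)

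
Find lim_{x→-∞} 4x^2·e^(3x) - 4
The product is a 0·∞ indeterminate form at x → -∞.
Rewrite the product as 4x^2 / e^(-3x) (an ∞/∞ form) and apply L'Hôpital, or use the standard hierarchy e^(3|x|) ≫ |x^2| as x → -∞.
The indeterminate product → 0, so the limit = -4.

Final answer: -4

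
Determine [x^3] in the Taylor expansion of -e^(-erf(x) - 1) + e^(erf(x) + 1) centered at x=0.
Expand to order 3: -e^(-erf(x) - 1) + e^(erf(x) + 1) = x^3·(-2·e/(3·√(π)) - 2·e^(-1)/(3·√(π)) + 4·e^(-1)/(3·π^(3/2)) + 4·e/(3·π^(3/2))) + x^2·(-2·e^(-1)/π + 2·e/π) + x·(2·e^(-1)/√(π) + 2·e/√(π)) - e^(-1) + e + O(x^4).
The coefficient of x^3 is -2·e/(3·√(π)) - 2·e^(-1)/(3·√(π)) + 4·e^(-1)/(3·π^(3/2)) + 4·e/(3·π^(3/2)).

Final answer: -2·e/(3·√(π)) - 2·e^(-1)/(3·√(π)) + 4·e^(-1)/(3·π^(3/2)) + 4·e/(3·π^(3/2))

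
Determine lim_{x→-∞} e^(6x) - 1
Evaluate the dominant behaviour as x → -∞; each term tends to a finite value or vanishes.
Limit = -1.

Final answer: -1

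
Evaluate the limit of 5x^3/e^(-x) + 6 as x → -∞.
The quotient is an ∞/∞ indeterminate form as x → -∞.
Compare growth rates of the dominant terms (exponentials ≫ polynomials ≫ logarithms), or apply L'Hôpital's rule; the quotient → 0.
Adding the constant: 0 + 6 = 6. Limit = 6.

Final answer: 6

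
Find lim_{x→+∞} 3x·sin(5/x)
As x → +∞: let u = 5/x → 0⁺; then 3·x·sin(5/x) = 3·5·sin(u)/u → 3·5·1 = 15.
Limit = 15.

Final answer: 15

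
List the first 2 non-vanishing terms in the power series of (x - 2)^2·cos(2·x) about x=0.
4 - 4·x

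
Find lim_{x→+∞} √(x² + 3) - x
This is an ∞ − ∞ indeterminate form.
Multiply and divide by the conjugate √(x²+3) + x; the x² terms cancel, leaving 3/(√(x²+3)+x) → 0.
Limit = 0.

Final answer: 0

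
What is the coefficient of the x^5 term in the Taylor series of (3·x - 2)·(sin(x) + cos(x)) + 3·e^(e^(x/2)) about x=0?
Expand to order 5: (3·x - 2)·(sin(x) + cos(x)) + 3·e^(e^(x/2)) = x^5·(13/120 + 13·e/320) + x^4·(-7/12 + 15·e/128) + x^3·(-7/6 + 5·e/16) + x^2·(3·e/4 + 4) + x·(1 + 3·e/2) - 2 + 3·e + O(x^6).
The coefficient of x^5 is 13/120 + 13·e/320.

Final answer: 13/120 + 13·e/320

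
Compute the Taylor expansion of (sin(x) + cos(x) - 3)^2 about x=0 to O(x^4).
-x^3/3 + 3·x^2 - 4·x + 4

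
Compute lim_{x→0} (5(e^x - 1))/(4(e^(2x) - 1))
Both numerator and denominator → 0 as x → 0; this is a 0/0 indeterminate form.
Expand each to leading order near x = 0: numerator ~ 5·x, denominator ~ 8·x.
The limit of the ratio is 5/8.

Final answer: 5/8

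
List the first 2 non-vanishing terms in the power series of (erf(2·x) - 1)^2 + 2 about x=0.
-8·x/√(π) + 3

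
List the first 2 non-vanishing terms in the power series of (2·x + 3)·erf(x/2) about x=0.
2·x^2/√(π) + 3·x/√(π)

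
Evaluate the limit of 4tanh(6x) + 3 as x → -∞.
Evaluate the dominant behaviour as x → -∞; each term tends to a finite value or vanishes.
Limit = -1.

Final answer: -1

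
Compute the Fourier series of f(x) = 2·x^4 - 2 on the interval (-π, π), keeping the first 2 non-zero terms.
(96 - 16·π^2)·cos(x) - 2 + 2·π^4/5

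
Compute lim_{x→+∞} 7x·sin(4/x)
As x → +∞: let u = 4/x → 0⁺; then 7·x·sin(4/x) = 7·4·sin(u)/u → 7·4·1 = 28.
Limit = 28.

Final answer: 28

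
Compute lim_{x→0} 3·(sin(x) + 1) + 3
Direct substitution at x = 0 gives 6.

Final answer: 6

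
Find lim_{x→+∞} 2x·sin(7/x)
As x → +∞: let u = 7/x → 0⁺; then 2·x·sin(7/x) = 2·7·sin(u)/u → 2·7·1 = 14.
Limit = 14.

Final answer: 14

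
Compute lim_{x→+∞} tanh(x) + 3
Evaluate the dominant behaviour as x → +∞; each term tends to a finite value or vanishes.
Limit = 4.

Final answer: 4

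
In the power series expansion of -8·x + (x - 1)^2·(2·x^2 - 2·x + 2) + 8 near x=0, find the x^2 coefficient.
Expand to order 2: -8·x + (x - 1)^2·(2·x^2 - 2·x + 2) + 8 = 8·x^2 - 14·x + 10 + O(x^3).
The coefficient of x^2 is 8.

Final answer: 8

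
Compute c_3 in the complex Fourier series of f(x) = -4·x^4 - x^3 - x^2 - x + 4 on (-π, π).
Compute the real Fourier coefficients first: a_3 = -52/27 + 32·π^2/9, b_3 = -2·π^2/3 - 2/9.
Then c_3 = (a_3 − i·b_3)/2 = -26/27 + 16·π^2/9 + i/9 + i·π^2/3.

Final answer: -26/27 + 16·π^2/9 + i/9 + i·π^2/3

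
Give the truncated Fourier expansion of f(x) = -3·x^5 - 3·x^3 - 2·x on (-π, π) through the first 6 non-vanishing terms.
(-688 - 6·π^4 + 114·π^2)·sin(x) + (-12·π^2 + 20 + 3·π^4)·sin(2·x) + (-2·π^4 - 80/27 + 22·π^2/9)·sin(3·x) + (-3·π^2/8 + 73/64 + 3·π^4/2)·sin(4·x) + (-6·π^4/5 - 6·π^2/25 - 464/625)·sin(5·x) + (16/27 + 4·π^2/9 + π^4)·sin(6·x)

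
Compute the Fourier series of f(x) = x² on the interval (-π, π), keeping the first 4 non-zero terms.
-4·cos(x) + cos(2·x) - 4·cos(3·x)/9 + π^2/3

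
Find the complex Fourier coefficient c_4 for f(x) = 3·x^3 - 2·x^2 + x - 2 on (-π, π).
Compute the real Fourier coefficients first: a_4 = -1/2, b_4 = 1/16 - 3·π^2/2.
Then c_4 = (a_4 − i·b_4)/2 = -1/4 - i/32 + 3·i·π^2/4.

Final answer: -1/4 - i/32 + 3·i·π^2/4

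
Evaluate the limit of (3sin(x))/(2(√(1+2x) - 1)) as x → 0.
Both numerator and denominator → 0 as x → 0; this is a 0/0 indeterminate form.
Expand each to leading order near x = 0: numerator ~ 3·x, denominator ~ 2·x.
The limit of the ratio is 3/2.

Final answer: 3/2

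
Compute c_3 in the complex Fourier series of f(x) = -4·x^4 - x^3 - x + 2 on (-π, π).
Compute the real Fourier coefficients first: a_3 = -64/27 + 32·π^2/9, b_3 = -2·π^2/3 - 2/9.
Then c_3 = (a_3 − i·b_3)/2 = -32/27 + 16·π^2/9 + i/9 + i·π^2/3.

Final answer: -32/27 + 16·π^2/9 + i/9 + i·π^2/3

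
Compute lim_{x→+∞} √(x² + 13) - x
This is an ∞ − ∞ indeterminate form.
Multiply and divide by the conjugate √(x²+13) + x; the x² terms cancel, leaving 13/(√(x²+13)+x) → 0.
Limit = 0.

Final answer: 0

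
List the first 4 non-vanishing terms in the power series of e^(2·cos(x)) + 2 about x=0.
-91·x^6·e^(2)/360 + 7·x^4·e^(2)/12 - x^2·e^(2) + 2 + e^(2)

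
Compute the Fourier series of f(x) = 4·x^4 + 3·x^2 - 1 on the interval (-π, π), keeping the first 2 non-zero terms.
(180 - 32·π^2)·cos(x) - 1 + π^2 + 4·π^4/5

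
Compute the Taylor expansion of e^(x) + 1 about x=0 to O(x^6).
x^5/120 + x^4/24 + x^3/6 + x^2/2 + x + 2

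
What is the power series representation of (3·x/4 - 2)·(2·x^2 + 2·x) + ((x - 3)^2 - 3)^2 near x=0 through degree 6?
x^4 - 21·x^3/2 + 91·x^2/2 - 76·x + 36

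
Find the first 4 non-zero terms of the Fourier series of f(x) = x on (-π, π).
2·sin(x) - sin(2·x) + 2·sin(3·x)/3 - sin(4·x)/2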